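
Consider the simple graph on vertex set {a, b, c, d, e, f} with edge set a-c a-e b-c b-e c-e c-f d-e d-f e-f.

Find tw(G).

2

A width-2 tree decomposition is:
Bags: B1 = {c, e, f}  B2 = {a, c, e}  B3 = {d, e, f}  B4 = {b, c, e}
Tree: B1–B2, B1–B3, B1–B4
Each bag holds 3 vertices, so the decomposition has width 2, which upper-bounds the treewidth. For the lower bound, the 3 vertices {d, e, f} are pairwise adjacent, and any tree decomposition puts a clique entirely inside one bag — forcing width ≥ 2. Combining the bounds, tw(G) = 2.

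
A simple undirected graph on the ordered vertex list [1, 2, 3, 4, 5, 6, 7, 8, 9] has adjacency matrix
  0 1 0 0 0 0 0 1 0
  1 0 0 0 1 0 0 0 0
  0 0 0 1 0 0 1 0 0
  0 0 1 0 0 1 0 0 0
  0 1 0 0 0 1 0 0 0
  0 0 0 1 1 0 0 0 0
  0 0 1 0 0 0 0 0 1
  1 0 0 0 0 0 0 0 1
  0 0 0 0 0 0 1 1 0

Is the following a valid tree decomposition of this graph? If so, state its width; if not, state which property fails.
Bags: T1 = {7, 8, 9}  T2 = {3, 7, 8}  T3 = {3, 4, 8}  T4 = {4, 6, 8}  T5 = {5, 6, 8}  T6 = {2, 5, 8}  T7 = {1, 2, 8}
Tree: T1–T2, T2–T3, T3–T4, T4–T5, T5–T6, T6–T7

Vertex coverage: the bags together contain {1, 2, 3, 4, 5, 6, 7, 8, 9}, the full vertex set. Edge coverage: each edge of G has both endpoints in at least one bag. Running intersection: for every vertex, the bags containing it form a connected subtree. All three properties hold, so this is a valid tree decomposition of width max|bag| − 1 = 2, and hence tw(G) ≤ 2.

Yes; width 2.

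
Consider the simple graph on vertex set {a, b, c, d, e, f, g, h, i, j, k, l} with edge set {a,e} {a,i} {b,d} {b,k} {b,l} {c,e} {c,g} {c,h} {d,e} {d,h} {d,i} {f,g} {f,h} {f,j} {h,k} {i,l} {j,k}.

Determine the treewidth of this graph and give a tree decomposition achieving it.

Treewidth 3.
One optimal decomposition is:
Bags: B1 = {f, g, j, k}  B2 = {f, g, h, k}  B3 = {c, g, h, k}  B4 = {b, c, h, k}  B5 = {b, c, d, h}  B6 = {b, c, d, e}  B7 = {b, d, e, l}  B8 = {d, e, i, l}  B9 = {a, e, i, l}
Tree: B1–B2, B2–B3, B3–B4, B4–B5, B5–B6, B6–B7, B7–B8, B8–B9

Each bag holds 4 vertices, so the decomposition has width 3, which upper-bounds the treewidth. For the lower bound: the 4 vertex sets {f,g,j}, {k}, {h}, {b,c,d,e} are disjoint, each induces a connected subgraph, and every pair is joined by at least one edge of G. Contracting each set to a single vertex therefore yields K_{4} as a minor, and since treewidth is minor-monotone, tw(G) ≥ tw(K_{4}) = 3. Therefore the treewidth is 3.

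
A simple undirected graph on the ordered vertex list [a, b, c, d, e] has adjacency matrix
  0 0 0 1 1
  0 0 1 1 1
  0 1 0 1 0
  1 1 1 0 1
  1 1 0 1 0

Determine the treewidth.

A width-2 tree decomposition is:
Bags: B1 = {a, d, e}  B2 = {b, d, e}  B3 = {b, c, d}
Tree: B1–B2, B2–B3
Each bag holds 3 vertices, so the decomposition has width 2, which upper-bounds the treewidth. On the other hand G contains the 3-clique {a, d, e}. A clique must lie in a single bag of any decomposition, so no decomposition can have width below 2. The upper and lower bounds meet at 2, so that is the treewidth.

2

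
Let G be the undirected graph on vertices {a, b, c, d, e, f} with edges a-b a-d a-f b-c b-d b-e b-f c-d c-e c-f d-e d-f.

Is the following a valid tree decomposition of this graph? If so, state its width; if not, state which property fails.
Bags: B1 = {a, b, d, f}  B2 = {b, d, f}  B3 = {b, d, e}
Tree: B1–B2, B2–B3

A tree decomposition must satisfy three properties: every vertex lies in some bag; for every edge, both endpoints lie together in some bag; and for every vertex, the bags containing it form a connected subtree. Here vertex c appears in no bag, so the decomposition is invalid.

No — vertex c appears in no bag.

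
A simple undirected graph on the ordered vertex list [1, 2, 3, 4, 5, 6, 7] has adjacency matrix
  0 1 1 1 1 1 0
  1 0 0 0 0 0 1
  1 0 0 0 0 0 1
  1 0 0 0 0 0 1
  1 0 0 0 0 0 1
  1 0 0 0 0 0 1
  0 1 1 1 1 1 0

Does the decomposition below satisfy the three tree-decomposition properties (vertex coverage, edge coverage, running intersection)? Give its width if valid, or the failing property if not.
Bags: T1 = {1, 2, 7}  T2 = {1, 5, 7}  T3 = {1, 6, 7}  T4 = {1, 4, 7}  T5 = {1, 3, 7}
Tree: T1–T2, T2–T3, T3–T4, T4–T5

Every vertex of G appears in some bag (union = {1, 2, 3, 4, 5, 6, 7}); every edge is covered by a bag; and for each vertex v the set of bags containing v is connected in the bag tree. The decomposition is therefore valid. The largest bag has 3 vertices, so the width is 2.

Yes; width 2.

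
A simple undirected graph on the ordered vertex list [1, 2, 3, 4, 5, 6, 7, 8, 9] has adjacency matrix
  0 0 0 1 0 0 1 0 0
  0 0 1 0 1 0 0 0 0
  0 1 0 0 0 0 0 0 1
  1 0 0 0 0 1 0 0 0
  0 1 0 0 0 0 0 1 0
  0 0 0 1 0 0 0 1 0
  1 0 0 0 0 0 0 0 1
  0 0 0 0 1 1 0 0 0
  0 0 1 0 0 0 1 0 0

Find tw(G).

A width-2 tree decomposition is:
Bags: B1 = {1, 4, 7}  B2 = {4, 7, 9}  B3 = {3, 4, 9}  B4 = {2, 3, 4}  B5 = {2, 4, 5}  B6 = {4, 5, 8}  B7 = {4, 6, 8}
Tree: B1–B2, B2–B3, B3–B4, B4–B5, B5–B6, B6–B7
The largest bag has 3 vertices, giving width 2; this decomposition certifies tw(G) ≤ 2. Since 4–1–7–9–3–2–5–8–6–4 is a cycle in G, G is not acyclic. Forests are exactly the graphs of treewidth ≤ 1, so tw(G) ≥ 2. Hence tw(G) = 2 exactly.

2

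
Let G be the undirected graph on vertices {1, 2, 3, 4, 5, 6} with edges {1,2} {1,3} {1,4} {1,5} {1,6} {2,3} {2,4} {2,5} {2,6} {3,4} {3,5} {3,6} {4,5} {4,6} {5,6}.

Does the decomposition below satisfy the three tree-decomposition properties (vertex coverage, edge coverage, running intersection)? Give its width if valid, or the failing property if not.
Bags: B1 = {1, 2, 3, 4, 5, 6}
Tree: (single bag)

Yes; width 5.

Vertex coverage: the bags together contain {1, 2, 3, 4, 5, 6}, the full vertex set. Edge coverage: each edge of G has both endpoints in at least one bag. Running intersection: for every vertex, the bags containing it form a connected subtree. All three properties hold, so this is a valid tree decomposition of width max|bag| − 1 = 5, and hence tw(G) ≤ 5.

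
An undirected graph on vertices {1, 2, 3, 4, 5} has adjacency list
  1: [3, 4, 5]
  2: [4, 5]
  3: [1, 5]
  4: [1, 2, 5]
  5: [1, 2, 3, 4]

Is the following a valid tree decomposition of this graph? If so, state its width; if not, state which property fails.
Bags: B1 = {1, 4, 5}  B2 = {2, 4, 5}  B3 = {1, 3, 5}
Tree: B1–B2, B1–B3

Every vertex of G appears in some bag (union = {1, 2, 3, 4, 5}); every edge is covered by a bag; and for each vertex v the set of bags containing v is connected in the bag tree. The decomposition is therefore valid. The largest bag has 3 vertices, so the width is 2.

Yes; width 2.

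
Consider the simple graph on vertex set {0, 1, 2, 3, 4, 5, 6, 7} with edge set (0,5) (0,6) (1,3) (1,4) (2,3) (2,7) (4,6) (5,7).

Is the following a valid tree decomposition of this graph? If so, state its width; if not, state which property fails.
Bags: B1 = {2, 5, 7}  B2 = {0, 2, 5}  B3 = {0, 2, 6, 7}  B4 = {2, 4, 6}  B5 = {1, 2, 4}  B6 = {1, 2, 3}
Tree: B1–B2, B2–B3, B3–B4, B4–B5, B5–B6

A tree decomposition must satisfy three properties: every vertex lies in some bag; for every edge, both endpoints lie together in some bag; and for every vertex, the bags containing it form a connected subtree. Here bags containing vertex 7 are not connected in the tree, so the decomposition is invalid.

No — bags containing vertex 7 are not connected in the tree.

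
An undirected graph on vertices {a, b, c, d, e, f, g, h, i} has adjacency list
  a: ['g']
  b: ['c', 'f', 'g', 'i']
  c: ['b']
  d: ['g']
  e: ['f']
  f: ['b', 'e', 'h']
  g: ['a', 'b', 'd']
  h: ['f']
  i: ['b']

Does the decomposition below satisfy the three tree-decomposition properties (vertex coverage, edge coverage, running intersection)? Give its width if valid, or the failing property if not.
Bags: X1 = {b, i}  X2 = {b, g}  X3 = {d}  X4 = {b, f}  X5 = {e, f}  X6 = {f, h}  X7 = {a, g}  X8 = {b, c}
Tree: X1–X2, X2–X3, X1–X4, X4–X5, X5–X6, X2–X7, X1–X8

No — edge (g,d) lies in no bag.

A tree decomposition must satisfy three properties: every vertex lies in some bag; for every edge, both endpoints lie together in some bag; and for every vertex, the bags containing it form a connected subtree. Here edge (g,d) lies in no bag, so the decomposition is invalid.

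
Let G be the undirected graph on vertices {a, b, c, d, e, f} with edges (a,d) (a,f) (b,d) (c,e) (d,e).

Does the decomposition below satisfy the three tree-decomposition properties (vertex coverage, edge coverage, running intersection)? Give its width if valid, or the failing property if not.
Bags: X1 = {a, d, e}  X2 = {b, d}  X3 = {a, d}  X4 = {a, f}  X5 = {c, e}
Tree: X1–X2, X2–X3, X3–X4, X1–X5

A tree decomposition must satisfy three properties: every vertex lies in some bag; for every edge, both endpoints lie together in some bag; and for every vertex, the bags containing it form a connected subtree. Here bags containing vertex a are not connected in the tree, so the decomposition is invalid.

No — bags containing vertex a are not connected in the tree.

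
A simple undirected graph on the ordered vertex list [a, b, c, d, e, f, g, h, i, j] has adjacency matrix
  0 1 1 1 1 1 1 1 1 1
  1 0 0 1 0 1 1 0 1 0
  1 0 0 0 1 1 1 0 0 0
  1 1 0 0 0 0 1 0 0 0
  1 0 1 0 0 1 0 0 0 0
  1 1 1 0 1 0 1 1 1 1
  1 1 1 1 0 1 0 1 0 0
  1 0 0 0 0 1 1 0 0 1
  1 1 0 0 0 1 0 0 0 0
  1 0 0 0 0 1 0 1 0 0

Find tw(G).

3

A width-3 tree decomposition is:
Bags: B1 = {a, c, f, g}  B2 = {a, b, f, g}  B3 = {a, f, g, h}  B4 = {a, b, f, i}  B5 = {a, f, h, j}  B6 = {a, b, d, g}  B7 = {a, c, e, f}
Tree: B1–B2, B2–B3, B2–B4, B3–B5, B2–B6, B1–B7
Each bag holds 4 vertices, so the decomposition has width 3, which upper-bounds the treewidth. On the other hand G contains the 4-clique {a, b, d, g}. A clique must lie in a single bag of any decomposition, so no decomposition can have width below 3. Hence tw(G) = 3 exactly.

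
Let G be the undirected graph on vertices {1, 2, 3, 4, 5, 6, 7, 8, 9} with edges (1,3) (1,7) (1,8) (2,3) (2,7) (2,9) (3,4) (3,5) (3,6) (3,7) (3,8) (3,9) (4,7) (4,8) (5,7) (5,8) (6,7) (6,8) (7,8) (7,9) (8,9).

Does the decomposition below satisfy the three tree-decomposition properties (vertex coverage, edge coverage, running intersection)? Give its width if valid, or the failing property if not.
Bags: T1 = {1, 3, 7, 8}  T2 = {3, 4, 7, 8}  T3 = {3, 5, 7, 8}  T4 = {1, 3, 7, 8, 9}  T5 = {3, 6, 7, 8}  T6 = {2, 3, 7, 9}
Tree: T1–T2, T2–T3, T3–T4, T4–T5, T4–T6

A tree decomposition must satisfy three properties: every vertex lies in some bag; for every edge, both endpoints lie together in some bag; and for every vertex, the bags containing it form a connected subtree. Here bags containing vertex 1 are not connected in the tree, so the decomposition is invalid.

No — bags containing vertex 1 are not connected in the tree.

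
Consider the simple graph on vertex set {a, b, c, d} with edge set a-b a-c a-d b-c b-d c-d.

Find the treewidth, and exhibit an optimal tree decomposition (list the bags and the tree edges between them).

A single bag containing all 4 vertices is trivially a valid decomposition of width 3. For the lower bound, the 4 vertices {a, b, c, d} are pairwise adjacent, and any tree decomposition puts a clique entirely inside one bag — forcing width ≥ 3. Combining the bounds, tw(G) = 3.

Treewidth 3.
One optimal decomposition is:
Bags: B1 = {a, b, c, d}
Tree: (single bag)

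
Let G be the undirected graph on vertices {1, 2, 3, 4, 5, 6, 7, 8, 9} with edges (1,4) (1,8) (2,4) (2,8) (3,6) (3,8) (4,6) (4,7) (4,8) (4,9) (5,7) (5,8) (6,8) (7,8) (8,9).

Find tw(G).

A width-2 tree decomposition is:
Bags: B1 = {3, 6, 8}  B2 = {4, 6, 8}  B3 = {2, 4, 8}  B4 = {4, 7, 8}  B5 = {4, 8, 9}  B6 = {1, 4, 8}  B7 = {5, 7, 8}
Tree: B1–B2, B2–B3, B2–B4, B4–B5, B4–B6, B4–B7
The largest bag has 3 vertices, giving width 2; this decomposition certifies tw(G) ≤ 2. Conversely, {3, 6, 8} is a clique of size 3, and the vertices of any clique must share a bag in every tree decomposition; so some bag has ≥ 3 vertices and tw(G) ≥ 2. The upper and lower bounds meet at 2, so that is the treewidth.

2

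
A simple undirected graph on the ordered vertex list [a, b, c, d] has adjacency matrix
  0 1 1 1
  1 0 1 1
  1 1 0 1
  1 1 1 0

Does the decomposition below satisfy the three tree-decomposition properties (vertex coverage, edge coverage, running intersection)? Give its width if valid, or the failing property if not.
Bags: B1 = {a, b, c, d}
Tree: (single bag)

Yes; width 3.

Checking the three conditions: (i) the bags cover all of {a, b, c, d}; (ii) for each edge, some bag contains both endpoints; (iii) the bags containing any fixed vertex form a subtree. All hold, so the decomposition is valid with width 4 − 1 = 3.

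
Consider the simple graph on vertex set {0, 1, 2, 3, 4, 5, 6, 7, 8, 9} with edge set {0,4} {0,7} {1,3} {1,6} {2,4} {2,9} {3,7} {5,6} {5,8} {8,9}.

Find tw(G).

2

A width-2 tree decomposition is:
Bags: B1 = {0, 2, 4}  B2 = {0, 2, 7}  B3 = {2, 3, 7}  B4 = {1, 2, 3}  B5 = {1, 2, 6}  B6 = {2, 5, 6}  B7 = {2, 5, 8}  B8 = {2, 8, 9}
Tree: B1–B2, B2–B3, B3–B4, B4–B5, B5–B6, B6–B7, B7–B8
Every bag has size at most 3, so the width is 3 − 1 = 2 and tw(G) ≤ 2. For the lower bound, G contains the cycle 2–4–0–7–3–1–6–5–8–9–2, so G is not a forest; only forests have treewidth ≤ 1, hence tw(G) ≥ 2. Combining the bounds, tw(G) = 2.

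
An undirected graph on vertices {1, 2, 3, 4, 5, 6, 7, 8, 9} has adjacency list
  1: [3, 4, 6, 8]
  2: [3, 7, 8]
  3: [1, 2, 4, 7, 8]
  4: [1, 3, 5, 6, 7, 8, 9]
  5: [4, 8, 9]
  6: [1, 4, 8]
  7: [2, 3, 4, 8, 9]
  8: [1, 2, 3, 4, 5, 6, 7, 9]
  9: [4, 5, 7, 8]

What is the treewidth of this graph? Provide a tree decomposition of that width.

Each bag holds 4 vertices, so the decomposition has width 3, which upper-bounds the treewidth. Conversely, {2, 3, 7, 8} is a clique of size 4, and the vertices of any clique must share a bag in every tree decomposition; so some bag has ≥ 4 vertices and tw(G) ≥ 3. Hence tw(G) = 3 exactly.

Treewidth 3.
One optimal decomposition is:
Bags: B1 = {3, 4, 7, 8}  B2 = {4, 7, 8, 9}  B3 = {1, 3, 4, 8}  B4 = {1, 4, 6, 8}  B5 = {2, 3, 7, 8}  B6 = {4, 5, 8, 9}
Tree: B1–B2, B1–B3, B3–B4, B1–B5, B2–B6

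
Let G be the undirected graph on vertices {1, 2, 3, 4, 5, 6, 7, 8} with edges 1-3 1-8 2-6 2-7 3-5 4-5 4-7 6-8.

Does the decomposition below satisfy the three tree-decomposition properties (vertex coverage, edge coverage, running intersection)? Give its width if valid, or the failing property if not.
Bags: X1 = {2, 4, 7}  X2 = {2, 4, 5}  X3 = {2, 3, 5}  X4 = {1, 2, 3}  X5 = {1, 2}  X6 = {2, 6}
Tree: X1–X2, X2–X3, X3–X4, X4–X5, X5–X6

A tree decomposition must satisfy three properties: every vertex lies in some bag; for every edge, both endpoints lie together in some bag; and for every vertex, the bags containing it form a connected subtree. Here vertex 8 appears in no bag, so the decomposition is invalid.

No — vertex 8 appears in no bag.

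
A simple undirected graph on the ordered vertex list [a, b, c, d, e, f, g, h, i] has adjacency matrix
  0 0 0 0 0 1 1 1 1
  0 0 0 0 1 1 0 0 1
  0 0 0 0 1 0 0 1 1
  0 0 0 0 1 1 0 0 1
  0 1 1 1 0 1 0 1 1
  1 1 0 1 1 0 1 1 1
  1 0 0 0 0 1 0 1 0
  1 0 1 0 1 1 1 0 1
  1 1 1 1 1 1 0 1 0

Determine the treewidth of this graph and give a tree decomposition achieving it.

Every bag has size at most 4, so the width is 4 − 1 = 3 and tw(G) ≤ 3. Conversely, {c, e, h, i} is a clique of size 4, and the vertices of any clique must share a bag in every tree decomposition; so some bag has ≥ 4 vertices and tw(G) ≥ 3. Therefore the treewidth is 3.

Treewidth 3.
One such decomposition:
Bags: B1 = {d, e, f, i}  B2 = {e, f, h, i}  B3 = {a, f, h, i}  B4 = {a, f, g, h}  B5 = {c, e, h, i}  B6 = {b, e, f, i}
Tree: B1–B2, B2–B3, B3–B4, B2–B5, B2–B6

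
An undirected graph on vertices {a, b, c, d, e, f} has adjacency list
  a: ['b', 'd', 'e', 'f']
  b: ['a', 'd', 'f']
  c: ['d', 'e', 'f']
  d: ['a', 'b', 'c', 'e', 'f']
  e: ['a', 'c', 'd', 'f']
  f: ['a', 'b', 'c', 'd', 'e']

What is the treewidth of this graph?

A width-3 tree decomposition is:
Bags: B1 = {a, b, d, f}  B2 = {a, d, e, f}  B3 = {c, d, e, f}
Tree: B1–B2, B2–B3
Each bag holds 4 vertices, so the decomposition has width 3, which upper-bounds the treewidth. For the lower bound, the 4 vertices {c, d, e, f} are pairwise adjacent, and any tree decomposition puts a clique entirely inside one bag — forcing width ≥ 3. Hence tw(G) = 3 exactly.

3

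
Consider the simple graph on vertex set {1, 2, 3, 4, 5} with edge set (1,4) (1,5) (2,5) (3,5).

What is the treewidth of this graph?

A width-1 tree decomposition is:
Bags: B1 = {1, 5}  B2 = {3, 5}  B3 = {2, 5}  B4 = {1, 4}
Tree: B1–B2, B2–B3, B1–B4
Every bag has size at most 2, so the width is 2 − 1 = 1 and tw(G) ≤ 1. Any graph with an edge has treewidth ≥ 1, and G has the edge 1–5. Hence tw(G) = 1 exactly.

1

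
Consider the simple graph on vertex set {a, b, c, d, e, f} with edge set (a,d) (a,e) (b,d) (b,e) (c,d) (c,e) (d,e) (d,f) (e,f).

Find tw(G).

A width-2 tree decomposition is:
Bags: B1 = {c, d, e}  B2 = {b, d, e}  B3 = {d, e, f}  B4 = {a, d, e}
Tree: B1–B2, B2–B3, B1–B4
Every bag has size at most 3, so the width is 3 − 1 = 2 and tw(G) ≤ 2. Conversely, {d, e, f} is a clique of size 3, and the vertices of any clique must share a bag in every tree decomposition; so some bag has ≥ 3 vertices and tw(G) ≥ 2. Hence tw(G) = 2 exactly.

2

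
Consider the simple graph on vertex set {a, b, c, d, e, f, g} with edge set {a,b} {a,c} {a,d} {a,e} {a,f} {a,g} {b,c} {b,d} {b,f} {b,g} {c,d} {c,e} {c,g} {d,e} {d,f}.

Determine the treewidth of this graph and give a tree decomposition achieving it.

Each bag holds 4 vertices, so the decomposition has width 3, which upper-bounds the treewidth. For the lower bound, the 4 vertices {a, c, d, e} are pairwise adjacent, and any tree decomposition puts a clique entirely inside one bag — forcing width ≥ 3. Hence tw(G) = 3 exactly.

Treewidth 3.
One optimal decomposition is:
Bags: B1 = {a, b, c, g}  B2 = {a, b, c, d}  B3 = {a, c, d, e}  B4 = {a, b, d, f}
Tree: B1–B2, B2–B3, B2–B4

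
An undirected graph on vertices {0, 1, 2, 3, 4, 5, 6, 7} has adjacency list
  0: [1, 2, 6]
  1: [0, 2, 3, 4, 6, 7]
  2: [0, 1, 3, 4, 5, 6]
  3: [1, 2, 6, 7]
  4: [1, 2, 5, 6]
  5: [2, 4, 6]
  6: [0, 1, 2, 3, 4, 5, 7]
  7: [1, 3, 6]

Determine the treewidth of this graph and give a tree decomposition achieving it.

The largest bag has 4 vertices, giving width 3; this decomposition certifies tw(G) ≤ 3. Conversely, {0, 1, 2, 6} is a clique of size 4, and the vertices of any clique must share a bag in every tree decomposition; so some bag has ≥ 4 vertices and tw(G) ≥ 3. Therefore the treewidth is 3.

Treewidth 3.
Bags: B1 = {1, 2, 3, 6}  B2 = {1, 2, 4, 6}  B3 = {1, 3, 6, 7}  B4 = {0, 1, 2, 6}  B5 = {2, 4, 5, 6}
Tree: B1–B2, B1–B3, B1–B4, B2–B5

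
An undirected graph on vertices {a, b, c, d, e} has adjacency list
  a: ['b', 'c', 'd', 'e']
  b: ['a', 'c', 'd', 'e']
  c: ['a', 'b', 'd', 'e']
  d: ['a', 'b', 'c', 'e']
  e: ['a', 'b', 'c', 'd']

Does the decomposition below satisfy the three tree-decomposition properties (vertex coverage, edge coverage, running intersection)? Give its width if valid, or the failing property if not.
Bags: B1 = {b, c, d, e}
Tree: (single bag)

No — vertex a appears in no bag.

A tree decomposition must satisfy three properties: every vertex lies in some bag; for every edge, both endpoints lie together in some bag; and for every vertex, the bags containing it form a connected subtree. Here vertex a appears in no bag, so the decomposition is invalid.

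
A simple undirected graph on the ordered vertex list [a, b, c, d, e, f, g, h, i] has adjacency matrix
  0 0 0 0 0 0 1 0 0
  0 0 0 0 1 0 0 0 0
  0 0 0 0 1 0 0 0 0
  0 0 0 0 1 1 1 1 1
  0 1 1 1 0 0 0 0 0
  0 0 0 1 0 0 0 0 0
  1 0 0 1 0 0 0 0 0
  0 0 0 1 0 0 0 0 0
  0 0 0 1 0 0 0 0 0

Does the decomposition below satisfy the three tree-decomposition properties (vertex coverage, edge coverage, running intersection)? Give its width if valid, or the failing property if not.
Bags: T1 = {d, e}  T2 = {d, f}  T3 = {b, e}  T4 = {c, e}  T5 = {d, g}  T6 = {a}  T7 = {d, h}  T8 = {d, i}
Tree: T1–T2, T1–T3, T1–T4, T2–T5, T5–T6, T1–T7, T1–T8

A tree decomposition must satisfy three properties: every vertex lies in some bag; for every edge, both endpoints lie together in some bag; and for every vertex, the bags containing it form a connected subtree. Here edge (g,a) lies in no bag, so the decomposition is invalid.

No — edge (g,a) lies in no bag.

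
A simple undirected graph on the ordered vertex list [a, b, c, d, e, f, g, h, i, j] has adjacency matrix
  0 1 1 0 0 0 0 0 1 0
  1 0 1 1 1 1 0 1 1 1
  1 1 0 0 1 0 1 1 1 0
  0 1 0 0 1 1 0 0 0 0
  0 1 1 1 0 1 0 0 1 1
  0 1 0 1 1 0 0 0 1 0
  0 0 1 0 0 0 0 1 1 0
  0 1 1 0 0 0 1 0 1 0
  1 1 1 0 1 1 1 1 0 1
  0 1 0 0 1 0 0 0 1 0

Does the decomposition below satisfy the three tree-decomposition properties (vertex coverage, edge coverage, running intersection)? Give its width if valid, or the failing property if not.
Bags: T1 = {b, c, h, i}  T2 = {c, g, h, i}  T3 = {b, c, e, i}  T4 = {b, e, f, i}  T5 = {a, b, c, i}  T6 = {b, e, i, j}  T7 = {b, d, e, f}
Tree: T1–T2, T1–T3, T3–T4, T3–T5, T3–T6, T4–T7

Yes; width 3.

Every vertex of G appears in some bag (union = {a, b, c, d, e, f, g, h, i, j}); every edge is covered by a bag; and for each vertex v the set of bags containing v is connected in the bag tree. The decomposition is therefore valid. The largest bag has 4 vertices, so the width is 3.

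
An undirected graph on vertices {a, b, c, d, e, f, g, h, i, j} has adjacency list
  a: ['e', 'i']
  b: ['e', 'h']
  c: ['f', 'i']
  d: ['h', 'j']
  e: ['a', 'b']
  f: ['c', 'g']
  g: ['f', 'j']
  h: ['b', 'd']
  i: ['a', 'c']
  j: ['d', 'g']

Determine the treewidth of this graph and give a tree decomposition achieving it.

Treewidth 2.
One optimal decomposition is:
Bags: B1 = {a, c, i}  B2 = {a, c, e}  B3 = {b, c, e}  B4 = {b, c, h}  B5 = {c, d, h}  B6 = {c, d, j}  B7 = {c, g, j}  B8 = {c, f, g}
Tree: B1–B2, B2–B3, B3–B4, B4–B5, B5–B6, B6–B7, B7–B8

Every bag has size at most 3, so the width is 3 − 1 = 2 and tw(G) ≤ 2. For the lower bound, G contains the cycle c–i–a–e–b–h–d–j–g–f–c, so G is not a forest; only forests have treewidth ≤ 1, hence tw(G) ≥ 2. Therefore the treewidth is 2.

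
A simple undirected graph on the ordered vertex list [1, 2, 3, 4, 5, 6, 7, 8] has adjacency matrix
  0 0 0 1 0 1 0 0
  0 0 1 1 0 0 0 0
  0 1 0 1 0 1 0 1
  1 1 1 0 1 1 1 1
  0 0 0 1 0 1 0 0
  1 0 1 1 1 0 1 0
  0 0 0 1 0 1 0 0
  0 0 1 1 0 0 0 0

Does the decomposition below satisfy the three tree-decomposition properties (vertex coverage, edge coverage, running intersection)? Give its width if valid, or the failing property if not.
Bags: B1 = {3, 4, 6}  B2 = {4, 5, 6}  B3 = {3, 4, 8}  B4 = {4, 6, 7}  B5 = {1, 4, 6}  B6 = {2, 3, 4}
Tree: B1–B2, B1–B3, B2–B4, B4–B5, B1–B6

Every vertex of G appears in some bag (union = {1, 2, 3, 4, 5, 6, 7, 8}); every edge is covered by a bag; and for each vertex v the set of bags containing v is connected in the bag tree. The decomposition is therefore valid. The largest bag has 3 vertices, so the width is 2.

Yes; width 2.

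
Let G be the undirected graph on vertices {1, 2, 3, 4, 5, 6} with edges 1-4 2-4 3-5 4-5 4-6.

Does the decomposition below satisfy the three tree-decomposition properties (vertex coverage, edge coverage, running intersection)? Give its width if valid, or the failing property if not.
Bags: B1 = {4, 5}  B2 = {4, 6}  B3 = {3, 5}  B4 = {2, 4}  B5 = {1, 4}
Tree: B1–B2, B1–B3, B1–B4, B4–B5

Yes; width 1.

Every vertex of G appears in some bag (union = {1, 2, 3, 4, 5, 6}); every edge is covered by a bag; and for each vertex v the set of bags containing v is connected in the bag tree. The decomposition is therefore valid. The largest bag has 2 vertices, so the width is 1.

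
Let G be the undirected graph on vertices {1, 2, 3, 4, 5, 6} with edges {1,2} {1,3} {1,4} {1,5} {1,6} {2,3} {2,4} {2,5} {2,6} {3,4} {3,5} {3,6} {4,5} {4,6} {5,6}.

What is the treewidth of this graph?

5

A width-5 tree decomposition is:
Bags: B1 = {1, 2, 3, 4, 5, 6}
Tree: (single bag)
A single bag containing all 6 vertices is trivially a valid decomposition of width 5. On the other hand G contains the 6-clique {1, 2, 3, 4, 5, 6}. A clique must lie in a single bag of any decomposition, so no decomposition can have width below 5. Therefore the treewidth is 5.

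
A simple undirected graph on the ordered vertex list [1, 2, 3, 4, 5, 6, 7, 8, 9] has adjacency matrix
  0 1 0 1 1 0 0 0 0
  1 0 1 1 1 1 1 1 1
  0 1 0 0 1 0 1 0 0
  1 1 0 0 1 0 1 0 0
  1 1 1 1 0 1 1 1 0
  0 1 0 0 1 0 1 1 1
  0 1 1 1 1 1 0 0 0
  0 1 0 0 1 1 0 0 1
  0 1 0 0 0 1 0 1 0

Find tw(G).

3

A width-3 tree decomposition is:
Bags: B1 = {2, 5, 6, 8}  B2 = {2, 5, 6, 7}  B3 = {2, 4, 5, 7}  B4 = {2, 3, 5, 7}  B5 = {1, 2, 4, 5}  B6 = {2, 6, 8, 9}
Tree: B1–B2, B2–B3, B2–B4, B3–B5, B1–B6
Each bag holds 4 vertices, so the decomposition has width 3, which upper-bounds the treewidth. Conversely, {2, 6, 8, 9} is a clique of size 4, and the vertices of any clique must share a bag in every tree decomposition; so some bag has ≥ 4 vertices and tw(G) ≥ 3. Combining the bounds, tw(G) = 3.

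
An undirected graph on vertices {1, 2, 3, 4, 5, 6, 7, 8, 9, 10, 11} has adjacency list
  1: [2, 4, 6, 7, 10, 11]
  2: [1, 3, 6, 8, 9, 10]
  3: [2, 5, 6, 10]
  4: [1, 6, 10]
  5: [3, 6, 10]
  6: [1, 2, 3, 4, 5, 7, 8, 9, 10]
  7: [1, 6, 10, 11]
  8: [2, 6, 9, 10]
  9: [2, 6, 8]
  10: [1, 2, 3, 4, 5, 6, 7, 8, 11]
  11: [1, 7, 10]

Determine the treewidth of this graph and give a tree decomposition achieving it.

Treewidth 3.
One such decomposition:
Bags: B1 = {2, 3, 6, 10}  B2 = {1, 2, 6, 10}  B3 = {1, 4, 6, 10}  B4 = {2, 6, 8, 10}  B5 = {1, 6, 7, 10}  B6 = {1, 7, 10, 11}  B7 = {3, 5, 6, 10}  B8 = {2, 6, 8, 9}
Tree: B1–B2, B2–B3, B2–B4, B2–B5, B5–B6, B1–B7, B4–B8

Each bag holds 4 vertices, so the decomposition has width 3, which upper-bounds the treewidth. For the lower bound, the 4 vertices {1, 7, 10, 11} are pairwise adjacent, and any tree decomposition puts a clique entirely inside one bag — forcing width ≥ 3. Combining the bounds, tw(G) = 3.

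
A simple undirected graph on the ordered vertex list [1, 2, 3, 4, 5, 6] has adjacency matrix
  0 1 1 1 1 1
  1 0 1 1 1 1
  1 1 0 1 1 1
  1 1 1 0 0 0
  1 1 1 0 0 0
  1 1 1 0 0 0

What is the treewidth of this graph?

A width-3 tree decomposition is:
Bags: B1 = {1, 2, 3, 5}  B2 = {1, 2, 3, 6}  B3 = {1, 2, 3, 4}
Tree: B1–B2, B1–B3
The largest bag has 4 vertices, giving width 3; this decomposition certifies tw(G) ≤ 3. For the lower bound, the 4 vertices {1, 2, 3, 4} are pairwise adjacent, and any tree decomposition puts a clique entirely inside one bag — forcing width ≥ 3. The upper and lower bounds meet at 3, so that is the treewidth.

3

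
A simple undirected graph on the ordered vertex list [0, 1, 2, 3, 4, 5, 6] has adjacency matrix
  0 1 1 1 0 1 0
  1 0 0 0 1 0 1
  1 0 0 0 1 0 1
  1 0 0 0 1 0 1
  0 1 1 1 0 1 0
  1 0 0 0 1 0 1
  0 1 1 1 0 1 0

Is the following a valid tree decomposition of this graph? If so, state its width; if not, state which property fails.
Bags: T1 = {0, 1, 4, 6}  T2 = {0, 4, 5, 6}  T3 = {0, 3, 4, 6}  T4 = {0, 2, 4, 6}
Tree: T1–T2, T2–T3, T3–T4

Every vertex of G appears in some bag (union = {0, 1, 2, 3, 4, 5, 6}); every edge is covered by a bag; and for each vertex v the set of bags containing v is connected in the bag tree. The decomposition is therefore valid. The largest bag has 4 vertices, so the width is 3.

Yes; width 3.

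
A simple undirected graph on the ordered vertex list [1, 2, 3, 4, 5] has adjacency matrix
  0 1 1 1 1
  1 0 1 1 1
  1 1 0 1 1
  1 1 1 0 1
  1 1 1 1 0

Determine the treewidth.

4

A width-4 tree decomposition is:
Bags: B1 = {1, 2, 3, 4, 5}
Tree: (single bag)
With just one bag of size 5, the width is 5 − 1 = 4, so tw(G) ≤ 4. On the other hand G contains the 5-clique {1, 2, 3, 4, 5}. A clique must lie in a single bag of any decomposition, so no decomposition can have width below 4. The upper and lower bounds meet at 4, so that is the treewidth.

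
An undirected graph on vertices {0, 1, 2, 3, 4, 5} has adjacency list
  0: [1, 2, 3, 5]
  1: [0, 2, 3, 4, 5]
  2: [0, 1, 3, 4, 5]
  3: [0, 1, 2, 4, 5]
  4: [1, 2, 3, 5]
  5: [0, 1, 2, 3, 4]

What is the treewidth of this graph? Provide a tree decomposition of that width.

Treewidth 4.
One optimal decomposition is:
Bags: B1 = {1, 2, 3, 4, 5}  B2 = {0, 1, 2, 3, 5}
Tree: B1–B2

Every bag has size at most 5, so the width is 5 − 1 = 4 and tw(G) ≤ 4. For the lower bound, the 5 vertices {0, 1, 2, 3, 5} are pairwise adjacent, and any tree decomposition puts a clique entirely inside one bag — forcing width ≥ 4. Combining the bounds, tw(G) = 4.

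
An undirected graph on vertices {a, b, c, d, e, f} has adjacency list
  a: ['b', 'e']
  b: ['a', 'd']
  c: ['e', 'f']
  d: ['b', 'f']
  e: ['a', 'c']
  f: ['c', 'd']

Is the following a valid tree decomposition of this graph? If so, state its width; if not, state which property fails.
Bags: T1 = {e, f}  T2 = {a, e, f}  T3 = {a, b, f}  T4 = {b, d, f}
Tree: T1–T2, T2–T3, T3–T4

No — vertex c appears in no bag.

A tree decomposition must satisfy three properties: every vertex lies in some bag; for every edge, both endpoints lie together in some bag; and for every vertex, the bags containing it form a connected subtree. Here vertex c appears in no bag, so the decomposition is invalid.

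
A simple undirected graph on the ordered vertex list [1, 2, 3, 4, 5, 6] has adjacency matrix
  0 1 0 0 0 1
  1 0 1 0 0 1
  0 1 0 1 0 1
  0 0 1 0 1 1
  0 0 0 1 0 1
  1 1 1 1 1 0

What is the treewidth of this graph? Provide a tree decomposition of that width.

Treewidth 2.
One optimal decomposition is:
Bags: B1 = {3, 4, 6}  B2 = {2, 3, 6}  B3 = {4, 5, 6}  B4 = {1, 2, 6}
Tree: B1–B2, B1–B3, B2–B4

Every bag has size at most 3, so the width is 3 − 1 = 2 and tw(G) ≤ 2. On the other hand G contains the 3-clique {1, 2, 6}. A clique must lie in a single bag of any decomposition, so no decomposition can have width below 2. Therefore the treewidth is 2.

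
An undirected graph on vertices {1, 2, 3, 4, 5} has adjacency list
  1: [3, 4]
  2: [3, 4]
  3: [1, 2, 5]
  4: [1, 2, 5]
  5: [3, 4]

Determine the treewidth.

2

A width-2 tree decomposition is:
Bags: B1 = {1, 3, 4}  B2 = {3, 4, 5}  B3 = {2, 3, 4}
Tree: B1–B2, B2–B3
Every bag has size at most 3, so the width is 3 − 1 = 2 and tw(G) ≤ 2. The edges 3–1–4–5–3 form a cycle, so G is not a tree and its treewidth is at least 2. Therefore the treewidth is 2.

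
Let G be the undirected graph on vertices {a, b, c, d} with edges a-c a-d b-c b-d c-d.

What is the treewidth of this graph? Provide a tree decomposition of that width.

The largest bag has 3 vertices, giving width 2; this decomposition certifies tw(G) ≤ 2. On the other hand G contains the 3-clique {a, c, d}. A clique must lie in a single bag of any decomposition, so no decomposition can have width below 2. Hence tw(G) = 2 exactly.

Treewidth 2.
Bags: B1 = {b, c, d}  B2 = {a, c, d}
Tree: B1–B2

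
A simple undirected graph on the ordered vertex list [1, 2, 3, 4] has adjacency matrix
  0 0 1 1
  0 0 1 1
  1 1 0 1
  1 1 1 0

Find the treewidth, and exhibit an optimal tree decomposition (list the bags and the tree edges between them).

Every bag has size at most 3, so the width is 3 − 1 = 2 and tw(G) ≤ 2. On the other hand G contains the 3-clique {1, 3, 4}. A clique must lie in a single bag of any decomposition, so no decomposition can have width below 2. Combining the bounds, tw(G) = 2.

Treewidth 2.
Bags: B1 = {2, 3, 4}  B2 = {1, 3, 4}
Tree: B1–B2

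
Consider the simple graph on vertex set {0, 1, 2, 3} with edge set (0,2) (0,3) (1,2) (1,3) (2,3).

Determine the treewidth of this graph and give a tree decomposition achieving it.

Each bag holds 3 vertices, so the decomposition has width 2, which upper-bounds the treewidth. For the lower bound, the 3 vertices {0, 2, 3} are pairwise adjacent, and any tree decomposition puts a clique entirely inside one bag — forcing width ≥ 2. Hence tw(G) = 2 exactly.

Treewidth 2.
One optimal decomposition is:
Bags: B1 = {0, 2, 3}  B2 = {1, 2, 3}
Tree: B1–B2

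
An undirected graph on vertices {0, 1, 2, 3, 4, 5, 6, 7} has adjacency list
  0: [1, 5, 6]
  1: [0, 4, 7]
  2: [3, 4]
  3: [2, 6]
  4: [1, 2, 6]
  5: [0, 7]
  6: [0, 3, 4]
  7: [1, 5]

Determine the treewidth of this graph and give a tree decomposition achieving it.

Every bag has size at most 3, so the width is 3 − 1 = 2 and tw(G) ≤ 2. The edges 5–7–1–0–5 form a cycle, so G is not a tree and its treewidth is at least 2. Combining the bounds, tw(G) = 2.

Treewidth 2.
One such decomposition:
Bags: B1 = {0, 5, 7}  B2 = {0, 1, 7}  B3 = {0, 1, 6}  B4 = {1, 4, 6}  B5 = {3, 4, 6}  B6 = {2, 3, 4}
Tree: B1–B2, B2–B3, B3–B4, B4–B5, B5–B6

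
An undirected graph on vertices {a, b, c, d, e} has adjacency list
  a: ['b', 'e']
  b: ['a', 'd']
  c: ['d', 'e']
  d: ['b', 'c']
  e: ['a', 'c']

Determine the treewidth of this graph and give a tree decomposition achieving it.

Treewidth 2.
One optimal decomposition is:
Bags: B1 = {c, d, e}  B2 = {b, d, e}  B3 = {a, b, e}
Tree: B1–B2, B2–B3

Every bag has size at most 3, so the width is 3 − 1 = 2 and tw(G) ≤ 2. For the lower bound, G contains the cycle e–c–d–b–a–e, so G is not a forest; only forests have treewidth ≤ 1, hence tw(G) ≥ 2. Therefore the treewidth is 2.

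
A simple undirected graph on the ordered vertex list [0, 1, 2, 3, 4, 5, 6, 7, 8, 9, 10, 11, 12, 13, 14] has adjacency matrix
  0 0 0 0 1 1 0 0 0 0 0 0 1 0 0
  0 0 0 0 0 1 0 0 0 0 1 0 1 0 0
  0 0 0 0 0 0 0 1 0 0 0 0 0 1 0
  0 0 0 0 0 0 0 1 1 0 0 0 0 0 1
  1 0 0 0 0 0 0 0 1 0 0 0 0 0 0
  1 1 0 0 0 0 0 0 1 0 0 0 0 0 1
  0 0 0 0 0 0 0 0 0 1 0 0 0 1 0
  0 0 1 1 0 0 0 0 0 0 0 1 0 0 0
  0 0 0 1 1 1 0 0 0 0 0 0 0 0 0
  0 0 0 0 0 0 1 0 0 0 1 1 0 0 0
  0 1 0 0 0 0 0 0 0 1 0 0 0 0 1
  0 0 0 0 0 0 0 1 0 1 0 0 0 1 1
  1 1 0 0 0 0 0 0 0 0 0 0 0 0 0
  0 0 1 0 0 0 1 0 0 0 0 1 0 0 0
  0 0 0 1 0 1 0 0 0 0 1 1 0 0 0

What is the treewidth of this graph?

3

A width-3 tree decomposition is:
Bags: B1 = {2, 6, 9, 13}  B2 = {2, 9, 11, 13}  B3 = {2, 7, 9, 11}  B4 = {7, 9, 10, 11}  B5 = {7, 10, 11, 14}  B6 = {3, 7, 10, 14}  B7 = {1, 3, 10, 14}  B8 = {1, 3, 5, 14}  B9 = {1, 3, 5, 8}  B10 = {1, 5, 8, 12}  B11 = {0, 5, 8, 12}  B12 = {0, 4, 8, 12}
Tree: B1–B2, B2–B3, B3–B4, B4–B5, B5–B6, B6–B7, B7–B8, B8–B9, B9–B10, B10–B11, B11–B12
Every bag has size at most 4, so the width is 4 − 1 = 3 and tw(G) ≤ 3. For the lower bound: the 4 vertex sets {2,6,13}, {9}, {11}, {3,7,10,14} are disjoint, each induces a connected subgraph, and every pair is joined by at least one edge of G. Contracting each set to a single vertex therefore yields K_{4} as a minor, and since treewidth is minor-monotone, tw(G) ≥ tw(K_{4}) = 3. The upper and lower bounds meet at 3, so that is the treewidth.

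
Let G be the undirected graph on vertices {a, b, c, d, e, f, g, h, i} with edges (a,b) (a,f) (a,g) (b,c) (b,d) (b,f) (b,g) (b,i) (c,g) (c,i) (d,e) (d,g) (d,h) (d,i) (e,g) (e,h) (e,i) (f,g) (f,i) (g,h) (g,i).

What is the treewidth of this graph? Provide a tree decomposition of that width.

The largest bag has 4 vertices, giving width 3; this decomposition certifies tw(G) ≤ 3. On the other hand G contains the 4-clique {d, e, g, h}. A clique must lie in a single bag of any decomposition, so no decomposition can have width below 3. Combining the bounds, tw(G) = 3.

Treewidth 3.
One such decomposition:
Bags: B1 = {a, b, f, g}  B2 = {b, f, g, i}  B3 = {b, d, g, i}  B4 = {d, e, g, i}  B5 = {b, c, g, i}  B6 = {d, e, g, h}
Tree: B1–B2, B2–B3, B3–B4, B2–B5, B4–B6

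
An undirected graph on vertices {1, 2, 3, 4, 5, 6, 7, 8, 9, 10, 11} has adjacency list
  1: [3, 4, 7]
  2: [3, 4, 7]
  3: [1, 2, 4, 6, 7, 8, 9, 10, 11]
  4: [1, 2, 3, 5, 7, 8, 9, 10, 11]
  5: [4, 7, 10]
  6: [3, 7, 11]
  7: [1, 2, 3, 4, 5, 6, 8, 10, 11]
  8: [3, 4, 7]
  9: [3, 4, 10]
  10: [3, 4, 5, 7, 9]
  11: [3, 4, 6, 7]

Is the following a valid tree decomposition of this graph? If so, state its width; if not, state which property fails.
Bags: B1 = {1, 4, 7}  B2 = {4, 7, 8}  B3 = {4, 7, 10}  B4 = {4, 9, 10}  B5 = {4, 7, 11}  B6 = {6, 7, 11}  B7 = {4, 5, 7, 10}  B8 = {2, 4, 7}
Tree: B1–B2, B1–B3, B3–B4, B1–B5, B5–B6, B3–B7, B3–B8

A tree decomposition must satisfy three properties: every vertex lies in some bag; for every edge, both endpoints lie together in some bag; and for every vertex, the bags containing it form a connected subtree. Here vertex 3 appears in no bag, so the decomposition is invalid.

No — vertex 3 appears in no bag.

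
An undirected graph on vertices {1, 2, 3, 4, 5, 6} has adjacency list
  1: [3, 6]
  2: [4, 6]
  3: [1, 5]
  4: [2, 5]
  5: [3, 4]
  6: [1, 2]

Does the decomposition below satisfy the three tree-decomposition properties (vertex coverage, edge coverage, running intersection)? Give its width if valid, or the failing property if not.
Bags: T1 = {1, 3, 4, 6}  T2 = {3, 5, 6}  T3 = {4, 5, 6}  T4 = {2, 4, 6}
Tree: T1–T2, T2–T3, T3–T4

No — bags containing vertex 4 are not connected in the tree.

A tree decomposition must satisfy three properties: every vertex lies in some bag; for every edge, both endpoints lie together in some bag; and for every vertex, the bags containing it form a connected subtree. Here bags containing vertex 4 are not connected in the tree, so the decomposition is invalid.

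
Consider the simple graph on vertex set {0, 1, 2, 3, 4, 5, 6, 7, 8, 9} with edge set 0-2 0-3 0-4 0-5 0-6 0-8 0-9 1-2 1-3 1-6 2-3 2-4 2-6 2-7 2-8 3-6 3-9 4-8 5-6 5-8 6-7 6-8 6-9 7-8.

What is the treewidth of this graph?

3

A width-3 tree decomposition is:
Bags: B1 = {0, 5, 6, 8}  B2 = {0, 2, 6, 8}  B3 = {0, 2, 4, 8}  B4 = {0, 2, 3, 6}  B5 = {2, 6, 7, 8}  B6 = {0, 3, 6, 9}  B7 = {1, 2, 3, 6}
Tree: B1–B2, B2–B3, B2–B4, B2–B5, B4–B6, B4–B7
The largest bag has 4 vertices, giving width 3; this decomposition certifies tw(G) ≤ 3. On the other hand G contains the 4-clique {0, 2, 4, 8}. A clique must lie in a single bag of any decomposition, so no decomposition can have width below 3. Hence tw(G) = 3 exactly.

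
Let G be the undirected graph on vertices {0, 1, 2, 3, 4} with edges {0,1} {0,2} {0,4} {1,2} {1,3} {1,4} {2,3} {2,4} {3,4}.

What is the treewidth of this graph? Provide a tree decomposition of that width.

Each bag holds 4 vertices, so the decomposition has width 3, which upper-bounds the treewidth. On the other hand G contains the 4-clique {0, 1, 2, 4}. A clique must lie in a single bag of any decomposition, so no decomposition can have width below 3. Combining the bounds, tw(G) = 3.

Treewidth 3.
One optimal decomposition is:
Bags: B1 = {1, 2, 3, 4}  B2 = {0, 1, 2, 4}
Tree: B1–B2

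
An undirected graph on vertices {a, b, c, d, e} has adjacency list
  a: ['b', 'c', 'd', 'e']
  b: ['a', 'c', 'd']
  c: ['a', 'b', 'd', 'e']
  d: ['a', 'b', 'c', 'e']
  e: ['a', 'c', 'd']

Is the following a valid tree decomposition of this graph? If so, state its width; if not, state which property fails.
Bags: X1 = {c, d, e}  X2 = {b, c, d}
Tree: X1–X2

No — vertex a appears in no bag.

A tree decomposition must satisfy three properties: every vertex lies in some bag; for every edge, both endpoints lie together in some bag; and for every vertex, the bags containing it form a connected subtree. Here vertex a appears in no bag, so the decomposition is invalid.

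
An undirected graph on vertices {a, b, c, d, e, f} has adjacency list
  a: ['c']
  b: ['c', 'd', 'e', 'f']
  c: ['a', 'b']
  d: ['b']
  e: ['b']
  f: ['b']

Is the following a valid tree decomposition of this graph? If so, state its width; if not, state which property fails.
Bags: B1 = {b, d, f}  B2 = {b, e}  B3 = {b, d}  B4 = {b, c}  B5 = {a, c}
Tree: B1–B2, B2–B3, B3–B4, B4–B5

No — bags containing vertex d are not connected in the tree.

A tree decomposition must satisfy three properties: every vertex lies in some bag; for every edge, both endpoints lie together in some bag; and for every vertex, the bags containing it form a connected subtree. Here bags containing vertex d are not connected in the tree, so the decomposition is invalid.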